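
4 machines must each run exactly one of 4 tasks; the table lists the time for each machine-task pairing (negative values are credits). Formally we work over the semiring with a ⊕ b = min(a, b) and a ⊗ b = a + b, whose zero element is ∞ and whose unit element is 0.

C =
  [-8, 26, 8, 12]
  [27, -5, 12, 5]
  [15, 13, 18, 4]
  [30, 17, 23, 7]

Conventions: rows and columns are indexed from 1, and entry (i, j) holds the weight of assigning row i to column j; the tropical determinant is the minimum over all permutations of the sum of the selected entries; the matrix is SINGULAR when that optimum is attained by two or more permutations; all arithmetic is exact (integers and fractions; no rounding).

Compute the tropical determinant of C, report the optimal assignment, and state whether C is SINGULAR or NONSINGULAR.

σ = (1, 2, 3, 4): (-8) + (-5) + 18 + 7 = 12
σ = (1, 2, 4, 3): (-8) + (-5) + 4 + 23 = 14
σ = (1, 3, 2, 4): (-8) + 12 + 13 + 7 = 24
σ = (1, 3, 4, 2): (-8) + 12 + 4 + 17 = 25
σ = (1, 4, 2, 3): (-8) + 5 + 13 + 23 = 33
σ = (1, 4, 3, 2): (-8) + 5 + 18 + 17 = 32
σ = (2, 1, 3, 4): 26 + 27 + 18 + 7 = 78
σ = (2, 1, 4, 3): 26 + 27 + 4 + 23 = 80
σ = (2, 3, 1, 4): 26 + 12 + 15 + 7 = 60
σ = (2, 3, 4, 1): 26 + 12 + 4 + 30 = 72
σ = (2, 4, 1, 3): 26 + 5 + 15 + 23 = 69
σ = (2, 4, 3, 1): 26 + 5 + 18 + 30 = 79
σ = (3, 1, 2, 4): 8 + 27 + 13 + 7 = 55
σ = (3, 1, 4, 2): 8 + 27 + 4 + 17 = 56
σ = (3, 2, 1, 4): 8 + (-5) + 15 + 7 = 25
σ = (3, 2, 4, 1): 8 + (-5) + 4 + 30 = 37
σ = (3, 4, 1, 2): 8 + 5 + 15 + 17 = 45
σ = (3, 4, 2, 1): 8 + 5 + 13 + 30 = 56
σ = (4, 1, 2, 3): 12 + 27 + 13 + 23 = 75
σ = (4, 1, 3, 2): 12 + 27 + 18 + 17 = 74
σ = (4, 2, 1, 3): 12 + (-5) + 15 + 23 = 45
σ = (4, 2, 3, 1): 12 + (-5) + 18 + 30 = 55
σ = (4, 3, 1, 2): 12 + 12 + 15 + 17 = 56
σ = (4, 3, 2, 1): 12 + 12 + 13 + 30 = 67
Optimal value attained by: σ = (1, 2, 3, 4).
Answer: det⊕(C) = 12; verdict: NONSINGULAR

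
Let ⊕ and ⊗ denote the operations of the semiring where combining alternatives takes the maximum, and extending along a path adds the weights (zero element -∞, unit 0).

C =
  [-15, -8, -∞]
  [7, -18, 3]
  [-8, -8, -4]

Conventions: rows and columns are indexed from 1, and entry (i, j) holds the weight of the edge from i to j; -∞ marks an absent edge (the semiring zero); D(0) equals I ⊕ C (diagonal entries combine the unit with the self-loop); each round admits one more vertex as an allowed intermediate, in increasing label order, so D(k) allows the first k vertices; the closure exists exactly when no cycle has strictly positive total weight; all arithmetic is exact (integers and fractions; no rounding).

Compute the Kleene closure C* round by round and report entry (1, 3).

D(0):
  [0, -8, -∞]
  [7, 0, 3]
  [-8, -8, 0]
D(1):
  [0, -8, -∞]
  [7, 0, 3]
  [-8, -8, 0]
D(2):
  [0, -8, -5]
  [7, 0, 3]
  [-1, -8, 0]
D(3):
  [0, -8, -5]
  [7, 0, 3]
  [-1, -8, 0]
Answer: C*[1][3] = -5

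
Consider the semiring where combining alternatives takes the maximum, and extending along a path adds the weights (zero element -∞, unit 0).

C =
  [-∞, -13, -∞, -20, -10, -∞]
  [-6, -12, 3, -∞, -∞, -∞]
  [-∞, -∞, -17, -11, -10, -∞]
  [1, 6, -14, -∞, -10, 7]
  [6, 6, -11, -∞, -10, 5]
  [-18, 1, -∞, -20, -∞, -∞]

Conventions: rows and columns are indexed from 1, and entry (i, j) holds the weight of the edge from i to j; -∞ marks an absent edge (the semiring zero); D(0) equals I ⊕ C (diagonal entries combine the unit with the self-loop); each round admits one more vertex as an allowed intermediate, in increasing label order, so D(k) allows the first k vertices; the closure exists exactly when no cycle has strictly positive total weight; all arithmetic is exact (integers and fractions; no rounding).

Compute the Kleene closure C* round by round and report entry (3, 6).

D(0):
  [0, -13, -∞, -20, -10, -∞]
  [-6, 0, 3, -∞, -∞, -∞]
  [-∞, -∞, 0, -11, -10, -∞]
  [1, 6, -14, 0, -10, 7]
  [6, 6, -11, -∞, 0, 5]
  [-18, 1, -∞, -20, -∞, 0]
D(1):
  [0, -13, -∞, -20, -10, -∞]
  [-6, 0, 3, -26, -16, -∞]
  [-∞, -∞, 0, -11, -10, -∞]
  [1, 6, -14, 0, -9, 7]
  [6, 6, -11, -14, 0, 5]
  [-18, 1, -∞, -20, -28, 0]
D(2):
  [0, -13, -10, -20, -10, -∞]
  [-6, 0, 3, -26, -16, -∞]
  [-∞, -∞, 0, -11, -10, -∞]
  [1, 6, 9, 0, -9, 7]
  [6, 6, 9, -14, 0, 5]
  [-5, 1, 4, -20, -15, 0]
D(3):
  [0, -13, -10, -20, -10, -∞]
  [-6, 0, 3, -8, -7, -∞]
  [-∞, -∞, 0, -11, -10, -∞]
  [1, 6, 9, 0, -1, 7]
  [6, 6, 9, -2, 0, 5]
  [-5, 1, 4, -7, -6, 0]
D(4):
  [0, -13, -10, -20, -10, -13]
  [-6, 0, 3, -8, -7, -1]
  [-10, -5, 0, -11, -10, -4]
  [1, 6, 9, 0, -1, 7]
  [6, 6, 9, -2, 0, 5]
  [-5, 1, 4, -7, -6, 0]
D(5):
  [0, -4, -1, -12, -10, -5]
  [-1, 0, 3, -8, -7, -1]
  [-4, -4, 0, -11, -10, -4]
  [5, 6, 9, 0, -1, 7]
  [6, 6, 9, -2, 0, 5]
  [0, 1, 4, -7, -6, 0]
D(6):
  [0, -4, -1, -12, -10, -5]
  [-1, 0, 3, -8, -7, -1]
  [-4, -3, 0, -11, -10, -4]
  [7, 8, 11, 0, 1, 7]
  [6, 6, 9, -2, 0, 5]
  [0, 1, 4, -7, -6, 0]
Answer: C*[3][6] = -4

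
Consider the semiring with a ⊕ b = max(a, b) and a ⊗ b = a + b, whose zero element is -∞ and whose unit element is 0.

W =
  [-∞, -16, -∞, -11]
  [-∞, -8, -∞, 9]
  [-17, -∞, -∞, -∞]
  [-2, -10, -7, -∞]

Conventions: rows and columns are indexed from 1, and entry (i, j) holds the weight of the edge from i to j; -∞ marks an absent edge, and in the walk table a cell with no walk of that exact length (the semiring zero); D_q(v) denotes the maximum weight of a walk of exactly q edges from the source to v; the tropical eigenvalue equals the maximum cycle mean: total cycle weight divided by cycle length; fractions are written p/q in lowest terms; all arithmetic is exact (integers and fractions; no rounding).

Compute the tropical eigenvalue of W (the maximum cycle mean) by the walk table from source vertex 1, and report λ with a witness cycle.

q=0: [0, -∞, -∞, -∞]
q=1: [-∞, -16, -∞, -11]
q=2: [-13, -21, -18, -7]
q=3: [-9, -17, -14, -12]
q=4: [-14, -22, -19, -8]
Optimal cycle mean attained by: cycle 2->4->2, total 9 + (-10), length 2.
Answer: λ = -1/2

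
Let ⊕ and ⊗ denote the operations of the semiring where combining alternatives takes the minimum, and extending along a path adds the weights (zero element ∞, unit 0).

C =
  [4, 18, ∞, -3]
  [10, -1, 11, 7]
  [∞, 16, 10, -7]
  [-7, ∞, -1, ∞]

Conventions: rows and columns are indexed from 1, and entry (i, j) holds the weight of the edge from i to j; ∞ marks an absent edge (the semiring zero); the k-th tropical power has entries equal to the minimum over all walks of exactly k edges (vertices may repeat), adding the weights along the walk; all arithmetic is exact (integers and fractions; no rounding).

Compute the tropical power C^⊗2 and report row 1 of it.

C^⊗2:
  [-10, 17, -4, 1]
  [0, -2, 6, 4]
  [-14, 15, -8, 3]
  [-3, 11, 9, -10]
Answer: row 1 of C^⊗2 = [-10, 17, -4, 1]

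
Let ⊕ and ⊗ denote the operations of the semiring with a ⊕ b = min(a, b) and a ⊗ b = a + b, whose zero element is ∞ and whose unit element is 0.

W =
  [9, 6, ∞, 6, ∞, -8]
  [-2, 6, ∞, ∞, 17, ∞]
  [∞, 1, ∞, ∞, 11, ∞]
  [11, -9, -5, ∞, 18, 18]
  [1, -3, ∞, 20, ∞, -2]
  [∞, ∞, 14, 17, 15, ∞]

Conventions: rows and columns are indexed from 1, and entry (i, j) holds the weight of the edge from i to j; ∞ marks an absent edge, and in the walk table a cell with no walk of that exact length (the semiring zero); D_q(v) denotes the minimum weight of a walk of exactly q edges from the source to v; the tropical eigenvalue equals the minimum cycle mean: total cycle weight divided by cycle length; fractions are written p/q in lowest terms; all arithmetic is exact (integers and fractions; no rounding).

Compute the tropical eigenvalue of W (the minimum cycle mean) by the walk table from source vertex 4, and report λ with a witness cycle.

q=0: [∞, ∞, ∞, 0, ∞, ∞]
q=1: [11, -9, -5, ∞, 18, 18]
q=2: [-11, -4, 32, 17, 6, 3]
q=3: [-6, -5, 12, -5, 13, -19]
q=4: [-7, -14, -10, -2, -4, -14]
q=5: [-16, -11, -7, -1, 1, -15]
q=6: [-13, -10, -6, -10, 0, -24]
Optimal cycle mean attained by: cycle 1->4->2->1, total 6 + (-9) + (-2), length 3.
Answer: λ = -5/3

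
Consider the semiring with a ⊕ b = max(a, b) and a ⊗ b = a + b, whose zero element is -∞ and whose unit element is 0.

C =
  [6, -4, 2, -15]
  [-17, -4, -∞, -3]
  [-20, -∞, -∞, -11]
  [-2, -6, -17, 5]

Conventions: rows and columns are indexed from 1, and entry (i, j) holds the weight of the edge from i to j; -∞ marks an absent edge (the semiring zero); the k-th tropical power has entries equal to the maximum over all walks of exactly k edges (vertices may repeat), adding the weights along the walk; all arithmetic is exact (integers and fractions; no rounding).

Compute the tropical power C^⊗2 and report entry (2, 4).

C^⊗2:
  [12, 2, 8, -7]
  [-5, -8, -15, 2]
  [-13, -17, -18, -6]
  [4, -1, 0, 10]
Key observation: the optimum is the walk 2->4->4, with weight (-3) + 5 = 2.
Optimal value attained by: walk 2->4->4.
Answer: (C^⊗2)[2][4] = 2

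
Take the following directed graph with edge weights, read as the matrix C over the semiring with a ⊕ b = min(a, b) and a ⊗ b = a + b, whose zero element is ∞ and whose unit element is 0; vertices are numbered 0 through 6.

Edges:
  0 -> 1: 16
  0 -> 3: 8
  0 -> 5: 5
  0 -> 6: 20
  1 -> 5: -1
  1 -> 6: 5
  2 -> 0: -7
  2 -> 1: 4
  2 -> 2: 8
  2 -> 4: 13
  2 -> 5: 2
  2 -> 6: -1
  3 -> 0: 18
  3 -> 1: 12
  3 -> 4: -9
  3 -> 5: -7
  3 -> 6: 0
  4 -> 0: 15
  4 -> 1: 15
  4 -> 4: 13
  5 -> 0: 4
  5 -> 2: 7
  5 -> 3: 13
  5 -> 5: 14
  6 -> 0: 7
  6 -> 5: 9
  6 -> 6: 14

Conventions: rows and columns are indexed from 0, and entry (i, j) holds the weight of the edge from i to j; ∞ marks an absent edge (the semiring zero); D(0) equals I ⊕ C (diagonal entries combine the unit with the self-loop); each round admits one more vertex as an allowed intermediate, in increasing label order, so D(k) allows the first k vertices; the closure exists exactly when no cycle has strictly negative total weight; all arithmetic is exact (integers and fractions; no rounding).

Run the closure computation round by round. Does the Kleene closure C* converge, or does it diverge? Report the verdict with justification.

D(0):
  [0, 16, ∞, 8, ∞, 5, 20]
  [∞, 0, ∞, ∞, ∞, -1, 5]
  [-7, 4, 0, ∞, 13, 2, -1]
  [18, 12, ∞, 0, -9, -7, 0]
  [15, 15, ∞, ∞, 0, ∞, ∞]
  [4, ∞, 7, 13, ∞, 0, ∞]
  [7, ∞, ∞, ∞, ∞, 9, 0]
D(1):
  [0, 16, ∞, 8, ∞, 5, 20]
  [∞, 0, ∞, ∞, ∞, -1, 5]
  [-7, 4, 0, 1, 13, -2, -1]
  [18, 12, ∞, 0, -9, -7, 0]
  [15, 15, ∞, 23, 0, 20, 35]
  [4, 20, 7, 12, ∞, 0, 24]
  [7, 23, ∞, 15, ∞, 9, 0]
D(2):
  [0, 16, ∞, 8, ∞, 5, 20]
  [∞, 0, ∞, ∞, ∞, -1, 5]
  [-7, 4, 0, 1, 13, -2, -1]
  [18, 12, ∞, 0, -9, -7, 0]
  [15, 15, ∞, 23, 0, 14, 20]
  [4, 20, 7, 12, ∞, 0, 24]
  [7, 23, ∞, 15, ∞, 9, 0]
D(3):
  [0, 16, ∞, 8, ∞, 5, 20]
  [∞, 0, ∞, ∞, ∞, -1, 5]
  [-7, 4, 0, 1, 13, -2, -1]
  [18, 12, ∞, 0, -9, -7, 0]
  [15, 15, ∞, 23, 0, 14, 20]
  [0, 11, 7, 8, 20, 0, 6]
  [7, 23, ∞, 15, ∞, 9, 0]
D(4):
  [0, 16, ∞, 8, -1, 1, 8]
  [∞, 0, ∞, ∞, ∞, -1, 5]
  [-7, 4, 0, 1, -8, -6, -1]
  [18, 12, ∞, 0, -9, -7, 0]
  [15, 15, ∞, 23, 0, 14, 20]
  [0, 11, 7, 8, -1, 0, 6]
  [7, 23, ∞, 15, 6, 8, 0]
D(5):
  [0, 14, ∞, 8, -1, 1, 8]
  [∞, 0, ∞, ∞, ∞, -1, 5]
  [-7, 4, 0, 1, -8, -6, -1]
  [6, 6, ∞, 0, -9, -7, 0]
  [15, 15, ∞, 23, 0, 14, 20]
  [0, 11, 7, 8, -1, 0, 6]
  [7, 21, ∞, 15, 6, 8, 0]
D(6):
  [0, 12, 8, 8, -1, 1, 7]
  [-1, 0, 6, 7, -2, -1, 5]
  [-7, 4, 0, 1, -8, -6, -1]
  [-7, 4, 0, 0, -9, -7, -1]
  [14, 15, 21, 22, 0, 14, 20]
  [0, 11, 7, 8, -1, 0, 6]
  [7, 19, 15, 15, 6, 8, 0]
D(7):
  [0, 12, 8, 8, -1, 1, 7]
  [-1, 0, 6, 7, -2, -1, 5]
  [-7, 4, 0, 1, -8, -6, -1]
  [-7, 4, 0, 0, -9, -7, -1]
  [14, 15, 21, 22, 0, 14, 20]
  [0, 11, 7, 8, -1, 0, 6]
  [7, 19, 15, 15, 6, 8, 0]
Key observation: every diagonal entry stays at the unit through all rounds, so no improving cycle exists.
Answer: CONVERGES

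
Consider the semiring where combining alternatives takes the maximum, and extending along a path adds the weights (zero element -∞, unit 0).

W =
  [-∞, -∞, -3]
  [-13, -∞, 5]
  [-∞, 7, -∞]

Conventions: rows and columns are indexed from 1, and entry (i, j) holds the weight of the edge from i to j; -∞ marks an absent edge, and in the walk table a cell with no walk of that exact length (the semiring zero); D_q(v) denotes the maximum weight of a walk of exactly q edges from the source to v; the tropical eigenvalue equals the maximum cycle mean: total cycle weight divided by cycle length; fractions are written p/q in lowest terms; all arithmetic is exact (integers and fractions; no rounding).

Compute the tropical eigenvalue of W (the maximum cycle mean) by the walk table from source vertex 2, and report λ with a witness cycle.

q=0: [-∞, 0, -∞]
q=1: [-13, -∞, 5]
q=2: [-∞, 12, -16]
q=3: [-1, -9, 17]
Optimal cycle mean attained by: cycle 2->3->2, total 5 + 7, length 2.
Answer: λ = 6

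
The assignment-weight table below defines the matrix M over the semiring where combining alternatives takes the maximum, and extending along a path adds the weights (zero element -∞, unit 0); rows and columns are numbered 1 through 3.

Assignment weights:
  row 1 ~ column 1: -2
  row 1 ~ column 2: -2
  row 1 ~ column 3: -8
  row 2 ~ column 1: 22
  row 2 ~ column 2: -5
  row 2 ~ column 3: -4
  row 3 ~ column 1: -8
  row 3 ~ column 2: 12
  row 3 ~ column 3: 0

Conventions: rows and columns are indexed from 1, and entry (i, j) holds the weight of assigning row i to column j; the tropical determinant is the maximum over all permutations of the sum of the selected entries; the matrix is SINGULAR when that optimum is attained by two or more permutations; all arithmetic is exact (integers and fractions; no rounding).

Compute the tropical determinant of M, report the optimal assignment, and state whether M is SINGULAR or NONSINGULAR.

σ = (1, 2, 3): (-2) + (-5) + 0 = -7
σ = (1, 3, 2): (-2) + (-4) + 12 = 6
σ = (2, 1, 3): (-2) + 22 + 0 = 20
σ = (2, 3, 1): (-2) + (-4) + (-8) = -14
σ = (3, 1, 2): (-8) + 22 + 12 = 26
σ = (3, 2, 1): (-8) + (-5) + (-8) = -21
Optimal value attained by: σ = (3, 1, 2).
Answer: det⊕(M) = 26; verdict: NONSINGULAR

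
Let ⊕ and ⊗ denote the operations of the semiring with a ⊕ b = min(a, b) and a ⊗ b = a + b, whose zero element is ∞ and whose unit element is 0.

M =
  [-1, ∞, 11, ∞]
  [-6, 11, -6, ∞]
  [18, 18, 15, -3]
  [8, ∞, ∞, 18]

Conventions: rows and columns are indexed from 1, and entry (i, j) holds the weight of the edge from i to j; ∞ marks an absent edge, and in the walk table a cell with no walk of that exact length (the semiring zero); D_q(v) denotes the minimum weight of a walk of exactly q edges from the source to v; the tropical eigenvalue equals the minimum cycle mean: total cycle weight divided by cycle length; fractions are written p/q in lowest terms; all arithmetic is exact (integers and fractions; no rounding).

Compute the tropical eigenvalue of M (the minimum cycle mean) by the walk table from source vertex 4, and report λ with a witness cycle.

q=0: [∞, ∞, ∞, 0]
q=1: [8, ∞, ∞, 18]
q=2: [7, ∞, 19, 36]
q=3: [6, 37, 18, 16]
q=4: [5, 36, 17, 15]
Optimal cycle mean attained by: cycle 1->1, total (-1), length 1.
Answer: λ = -1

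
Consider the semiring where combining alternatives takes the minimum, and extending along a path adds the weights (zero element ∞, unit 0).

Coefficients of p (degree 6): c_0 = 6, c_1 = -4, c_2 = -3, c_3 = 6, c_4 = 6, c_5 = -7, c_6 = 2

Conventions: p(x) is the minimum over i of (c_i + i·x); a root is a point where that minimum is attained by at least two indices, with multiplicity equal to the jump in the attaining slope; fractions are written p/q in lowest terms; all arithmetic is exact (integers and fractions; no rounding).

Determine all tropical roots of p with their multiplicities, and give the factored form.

hull edge (i=0, c=6) to (i=1, c=-4): slope -10, span 1
hull edge (i=1, c=-4) to (i=5, c=-7): slope -3/4, span 4
hull edge (i=5, c=-7) to (i=6, c=2): slope 9, span 1
Factored form: p(x) = 2 ⊗ (x ⊕ (-9)) ⊗ (x ⊕ 3/4) ⊗ (x ⊕ 3/4) ⊗ (x ⊕ 3/4) ⊗ (x ⊕ 3/4) ⊗ (x ⊕ 10)
Answer: roots = -9 (mult 1), 3/4 (mult 4), 10 (mult 1)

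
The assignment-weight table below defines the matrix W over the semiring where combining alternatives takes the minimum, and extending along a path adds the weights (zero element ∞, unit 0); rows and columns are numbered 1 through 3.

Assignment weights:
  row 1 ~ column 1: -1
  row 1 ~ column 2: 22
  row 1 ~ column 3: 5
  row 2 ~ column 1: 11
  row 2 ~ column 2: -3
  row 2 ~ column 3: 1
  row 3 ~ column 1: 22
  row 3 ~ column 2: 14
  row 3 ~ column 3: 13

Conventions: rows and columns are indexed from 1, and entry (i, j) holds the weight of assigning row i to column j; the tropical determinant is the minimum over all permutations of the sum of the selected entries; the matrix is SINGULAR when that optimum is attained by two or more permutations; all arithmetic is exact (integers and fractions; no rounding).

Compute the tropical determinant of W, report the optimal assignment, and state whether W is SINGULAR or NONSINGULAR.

σ = (1, 2, 3): (-1) + (-3) + 13 = 9
σ = (1, 3, 2): (-1) + 1 + 14 = 14
σ = (2, 1, 3): 22 + 11 + 13 = 46
σ = (2, 3, 1): 22 + 1 + 22 = 45
σ = (3, 1, 2): 5 + 11 + 14 = 30
σ = (3, 2, 1): 5 + (-3) + 22 = 24
Optimal value attained by: σ = (1, 2, 3).
Answer: det⊕(W) = 9; verdict: NONSINGULAR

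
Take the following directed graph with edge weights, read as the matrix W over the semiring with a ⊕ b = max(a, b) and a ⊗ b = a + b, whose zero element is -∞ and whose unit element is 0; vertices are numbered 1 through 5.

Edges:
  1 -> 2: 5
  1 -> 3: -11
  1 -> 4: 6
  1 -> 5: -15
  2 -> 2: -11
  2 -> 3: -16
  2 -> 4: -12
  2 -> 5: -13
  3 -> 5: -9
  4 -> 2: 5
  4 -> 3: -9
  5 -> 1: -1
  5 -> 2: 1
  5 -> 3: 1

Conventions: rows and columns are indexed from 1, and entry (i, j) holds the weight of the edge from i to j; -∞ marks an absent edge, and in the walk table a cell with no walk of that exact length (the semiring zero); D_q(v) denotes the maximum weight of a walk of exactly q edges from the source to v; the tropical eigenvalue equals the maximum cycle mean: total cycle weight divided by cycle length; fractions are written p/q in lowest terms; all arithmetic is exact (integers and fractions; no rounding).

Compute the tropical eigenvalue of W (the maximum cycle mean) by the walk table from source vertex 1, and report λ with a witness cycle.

q=0: [0, -∞, -∞, -∞, -∞]
q=1: [-∞, 5, -11, 6, -15]
q=2: [-16, 11, -3, -7, -8]
q=3: [-9, 0, -5, -1, -2]
q=4: [-3, 4, -1, -3, -13]
q=5: [-14, 2, -12, 3, -9]
Optimal cycle mean attained by: cycle 1->4->2->5->1, total 6 + 5 + (-13) + (-1), length 4.
Answer: λ = -3/4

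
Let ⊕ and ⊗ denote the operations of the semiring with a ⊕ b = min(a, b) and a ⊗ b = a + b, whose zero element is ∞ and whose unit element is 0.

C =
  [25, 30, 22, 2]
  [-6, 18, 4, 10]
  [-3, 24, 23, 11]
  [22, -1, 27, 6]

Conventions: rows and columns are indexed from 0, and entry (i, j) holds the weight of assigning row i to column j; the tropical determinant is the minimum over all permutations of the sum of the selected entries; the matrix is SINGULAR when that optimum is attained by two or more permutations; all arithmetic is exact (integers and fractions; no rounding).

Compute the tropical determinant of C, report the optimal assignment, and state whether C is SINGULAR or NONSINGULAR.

σ = (0, 1, 2, 3): 25 + 18 + 23 + 6 = 72
σ = (0, 1, 3, 2): 25 + 18 + 11 + 27 = 81
σ = (0, 2, 1, 3): 25 + 4 + 24 + 6 = 59
σ = (0, 2, 3, 1): 25 + 4 + 11 + (-1) = 39
σ = (0, 3, 1, 2): 25 + 10 + 24 + 27 = 86
σ = (0, 3, 2, 1): 25 + 10 + 23 + (-1) = 57
σ = (1, 0, 2, 3): 30 + (-6) + 23 + 6 = 53
σ = (1, 0, 3, 2): 30 + (-6) + 11 + 27 = 62
σ = (1, 2, 0, 3): 30 + 4 + (-3) + 6 = 37
σ = (1, 2, 3, 0): 30 + 4 + 11 + 22 = 67
σ = (1, 3, 0, 2): 30 + 10 + (-3) + 27 = 64
σ = (1, 3, 2, 0): 30 + 10 + 23 + 22 = 85
σ = (2, 0, 1, 3): 22 + (-6) + 24 + 6 = 46
σ = (2, 0, 3, 1): 22 + (-6) + 11 + (-1) = 26
σ = (2, 1, 0, 3): 22 + 18 + (-3) + 6 = 43
σ = (2, 1, 3, 0): 22 + 18 + 11 + 22 = 73
σ = (2, 3, 0, 1): 22 + 10 + (-3) + (-1) = 28
σ = (2, 3, 1, 0): 22 + 10 + 24 + 22 = 78
σ = (3, 0, 1, 2): 2 + (-6) + 24 + 27 = 47
σ = (3, 0, 2, 1): 2 + (-6) + 23 + (-1) = 18
σ = (3, 1, 0, 2): 2 + 18 + (-3) + 27 = 44
σ = (3, 1, 2, 0): 2 + 18 + 23 + 22 = 65
σ = (3, 2, 0, 1): 2 + 4 + (-3) + (-1) = 2
σ = (3, 2, 1, 0): 2 + 4 + 24 + 22 = 52
Optimal value attained by: σ = (3, 2, 0, 1).
Answer: det⊕(C) = 2; verdict: NONSINGULAR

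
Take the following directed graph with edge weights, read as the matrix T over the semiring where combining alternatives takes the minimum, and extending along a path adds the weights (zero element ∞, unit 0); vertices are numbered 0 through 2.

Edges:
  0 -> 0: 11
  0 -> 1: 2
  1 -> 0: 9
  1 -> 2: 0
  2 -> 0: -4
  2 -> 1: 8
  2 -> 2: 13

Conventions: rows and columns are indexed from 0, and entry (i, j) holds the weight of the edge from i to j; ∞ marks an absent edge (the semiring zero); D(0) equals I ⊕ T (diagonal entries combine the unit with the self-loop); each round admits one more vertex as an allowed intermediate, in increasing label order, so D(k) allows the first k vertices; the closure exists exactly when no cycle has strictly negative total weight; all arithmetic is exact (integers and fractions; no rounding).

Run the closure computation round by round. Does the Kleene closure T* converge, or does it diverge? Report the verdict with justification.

D(0):
  [0, 2, ∞]
  [9, 0, 0]
  [-4, 8, 0]
D(1):
  [0, 2, ∞]
  [9, 0, 0]
  [-4, -2, 0]
Detection: at round 2, diagonal entry (2, 2) turns strictly negative.
Key observation: the cycle 2->0->1->2 has total weight (-4) + 2 + 0, which is strictly negative.
Answer: DIVERGES — negative cycle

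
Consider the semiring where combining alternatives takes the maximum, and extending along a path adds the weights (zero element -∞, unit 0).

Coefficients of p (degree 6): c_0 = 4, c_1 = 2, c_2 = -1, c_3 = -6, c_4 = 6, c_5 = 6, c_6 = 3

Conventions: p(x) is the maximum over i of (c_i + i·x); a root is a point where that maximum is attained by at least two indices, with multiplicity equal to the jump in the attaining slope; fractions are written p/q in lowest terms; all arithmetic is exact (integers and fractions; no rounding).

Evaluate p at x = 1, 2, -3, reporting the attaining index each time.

p(1) = max(4+0·1=4, 2+1·1=3, -1+2·1=1, -6+3·1=-3, 6+4·1=10, 6+5·1=11, 3+6·1=9) = 11 (attained by i=5)
p(2) = max(4+0·2=4, 2+1·2=4, -1+2·2=3, -6+3·2=0, 6+4·2=14, 6+5·2=16, 3+6·2=15) = 16 (attained by i=5)
p(-3) = max(4+0·(-3)=4, 2+1·(-3)=-1, -1+2·(-3)=-7, -6+3·(-3)=-15, 6+4·(-3)=-6, 6+5·(-3)=-9, 3+6·(-3)=-15) = 4 (attained by i=0)
Answer: p(1) = 11; p(2) = 16; p(-3) = 4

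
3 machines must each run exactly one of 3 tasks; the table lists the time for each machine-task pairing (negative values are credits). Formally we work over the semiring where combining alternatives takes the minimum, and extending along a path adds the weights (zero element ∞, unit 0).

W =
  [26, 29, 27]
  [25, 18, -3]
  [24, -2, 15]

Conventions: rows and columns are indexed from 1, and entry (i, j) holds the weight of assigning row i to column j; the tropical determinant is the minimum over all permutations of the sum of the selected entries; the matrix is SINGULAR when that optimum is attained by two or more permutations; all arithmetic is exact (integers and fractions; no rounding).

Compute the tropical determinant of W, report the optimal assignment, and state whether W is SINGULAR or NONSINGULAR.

σ = (1, 2, 3): 26 + 18 + 15 = 59
σ = (1, 3, 2): 26 + (-3) + (-2) = 21
σ = (2, 1, 3): 29 + 25 + 15 = 69
σ = (2, 3, 1): 29 + (-3) + 24 = 50
σ = (3, 1, 2): 27 + 25 + (-2) = 50
σ = (3, 2, 1): 27 + 18 + 24 = 69
Optimal value attained by: σ = (1, 3, 2).
Answer: det⊕(W) = 21; verdict: NONSINGULAR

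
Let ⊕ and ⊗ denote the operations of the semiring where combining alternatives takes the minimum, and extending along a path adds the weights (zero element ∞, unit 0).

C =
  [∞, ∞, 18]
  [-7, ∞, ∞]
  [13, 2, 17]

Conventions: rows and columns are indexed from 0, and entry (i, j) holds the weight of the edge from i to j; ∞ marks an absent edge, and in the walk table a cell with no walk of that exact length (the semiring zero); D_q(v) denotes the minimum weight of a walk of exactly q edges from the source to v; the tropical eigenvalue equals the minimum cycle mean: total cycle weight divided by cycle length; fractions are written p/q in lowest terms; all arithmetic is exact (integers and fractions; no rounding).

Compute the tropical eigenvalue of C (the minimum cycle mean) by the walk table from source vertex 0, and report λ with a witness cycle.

q=0: [0, ∞, ∞]
q=1: [∞, ∞, 18]
q=2: [31, 20, 35]
q=3: [13, 37, 49]
Optimal cycle mean attained by: cycle 0->2->1->0, total 18 + 2 + (-7), length 3.
Answer: λ = 13/3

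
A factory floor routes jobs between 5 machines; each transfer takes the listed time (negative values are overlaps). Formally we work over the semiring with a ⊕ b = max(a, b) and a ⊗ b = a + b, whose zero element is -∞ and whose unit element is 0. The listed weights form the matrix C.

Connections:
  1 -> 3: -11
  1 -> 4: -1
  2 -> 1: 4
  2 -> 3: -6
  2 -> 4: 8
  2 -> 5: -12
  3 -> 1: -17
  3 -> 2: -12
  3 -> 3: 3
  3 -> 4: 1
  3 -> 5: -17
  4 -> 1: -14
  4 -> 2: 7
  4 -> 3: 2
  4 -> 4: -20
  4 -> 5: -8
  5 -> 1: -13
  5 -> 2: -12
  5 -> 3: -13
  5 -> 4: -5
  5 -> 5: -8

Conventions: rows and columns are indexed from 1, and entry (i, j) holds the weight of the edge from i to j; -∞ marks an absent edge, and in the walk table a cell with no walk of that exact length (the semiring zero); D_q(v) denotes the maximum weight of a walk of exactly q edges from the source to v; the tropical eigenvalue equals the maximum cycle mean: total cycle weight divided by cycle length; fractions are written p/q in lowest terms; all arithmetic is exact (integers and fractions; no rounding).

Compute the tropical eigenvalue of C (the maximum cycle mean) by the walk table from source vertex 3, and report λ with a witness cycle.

q=0: [-∞, -∞, 0, -∞, -∞]
q=1: [-17, -12, 3, 1, -17]
q=2: [-8, 8, 6, 4, -7]
q=3: [12, 11, 9, 16, -4]
q=4: [15, 23, 18, 19, 8]
q=5: [27, 26, 21, 31, 11]
Optimal cycle mean attained by: cycle 2->4->2, total 8 + 7, length 2.
Answer: λ = 15/2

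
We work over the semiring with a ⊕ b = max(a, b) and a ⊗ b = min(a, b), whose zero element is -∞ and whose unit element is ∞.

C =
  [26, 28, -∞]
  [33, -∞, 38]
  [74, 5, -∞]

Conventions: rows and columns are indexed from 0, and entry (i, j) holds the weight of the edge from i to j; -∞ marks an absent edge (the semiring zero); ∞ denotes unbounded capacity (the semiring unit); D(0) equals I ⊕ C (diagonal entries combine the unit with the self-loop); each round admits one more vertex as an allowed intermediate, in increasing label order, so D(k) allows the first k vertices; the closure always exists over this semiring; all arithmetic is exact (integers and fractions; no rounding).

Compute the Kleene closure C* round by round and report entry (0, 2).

D(0):
  [∞, 28, -∞]
  [33, ∞, 38]
  [74, 5, ∞]
D(1):
  [∞, 28, -∞]
  [33, ∞, 38]
  [74, 28, ∞]
D(2):
  [∞, 28, 28]
  [33, ∞, 38]
  [74, 28, ∞]
D(3):
  [∞, 28, 28]
  [38, ∞, 38]
  [74, 28, ∞]
Answer: C*[0][2] = 28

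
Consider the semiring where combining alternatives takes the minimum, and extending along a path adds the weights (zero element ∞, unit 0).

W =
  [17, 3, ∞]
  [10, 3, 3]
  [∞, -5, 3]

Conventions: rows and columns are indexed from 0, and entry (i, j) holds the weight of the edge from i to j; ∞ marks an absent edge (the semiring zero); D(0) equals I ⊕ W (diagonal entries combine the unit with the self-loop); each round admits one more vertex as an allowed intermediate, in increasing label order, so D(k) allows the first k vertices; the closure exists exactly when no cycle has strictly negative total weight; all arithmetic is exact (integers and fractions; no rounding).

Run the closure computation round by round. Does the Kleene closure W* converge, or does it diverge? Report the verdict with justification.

D(0):
  [0, 3, ∞]
  [10, 0, 3]
  [∞, -5, 0]
D(1):
  [0, 3, ∞]
  [10, 0, 3]
  [∞, -5, 0]
Detection: at round 2, diagonal entry (2, 2) turns strictly negative.
Key observation: the cycle 2->1->2 has total weight (-5) + 3, which is strictly negative.
Answer: DIVERGES — negative cycle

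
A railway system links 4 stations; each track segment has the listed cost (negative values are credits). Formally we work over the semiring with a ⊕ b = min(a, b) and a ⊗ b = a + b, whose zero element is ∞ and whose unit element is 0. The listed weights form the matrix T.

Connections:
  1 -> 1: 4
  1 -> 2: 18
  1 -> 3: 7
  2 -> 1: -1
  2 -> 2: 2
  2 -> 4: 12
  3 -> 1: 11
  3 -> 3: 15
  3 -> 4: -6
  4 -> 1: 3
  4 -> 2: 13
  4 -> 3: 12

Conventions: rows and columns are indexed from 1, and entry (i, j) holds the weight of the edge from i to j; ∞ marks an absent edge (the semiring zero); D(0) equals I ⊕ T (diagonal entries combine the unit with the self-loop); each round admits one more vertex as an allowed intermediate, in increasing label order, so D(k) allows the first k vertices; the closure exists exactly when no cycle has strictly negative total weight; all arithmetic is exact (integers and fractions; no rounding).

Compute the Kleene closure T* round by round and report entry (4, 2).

D(0):
  [0, 18, 7, ∞]
  [-1, 0, ∞, 12]
  [11, ∞, 0, -6]
  [3, 13, 12, 0]
D(1):
  [0, 18, 7, ∞]
  [-1, 0, 6, 12]
  [11, 29, 0, -6]
  [3, 13, 10, 0]
D(2):
  [0, 18, 7, 30]
  [-1, 0, 6, 12]
  [11, 29, 0, -6]
  [3, 13, 10, 0]
D(3):
  [0, 18, 7, 1]
  [-1, 0, 6, 0]
  [11, 29, 0, -6]
  [3, 13, 10, 0]
D(4):
  [0, 14, 7, 1]
  [-1, 0, 6, 0]
  [-3, 7, 0, -6]
  [3, 13, 10, 0]
Answer: T*[4][2] = 13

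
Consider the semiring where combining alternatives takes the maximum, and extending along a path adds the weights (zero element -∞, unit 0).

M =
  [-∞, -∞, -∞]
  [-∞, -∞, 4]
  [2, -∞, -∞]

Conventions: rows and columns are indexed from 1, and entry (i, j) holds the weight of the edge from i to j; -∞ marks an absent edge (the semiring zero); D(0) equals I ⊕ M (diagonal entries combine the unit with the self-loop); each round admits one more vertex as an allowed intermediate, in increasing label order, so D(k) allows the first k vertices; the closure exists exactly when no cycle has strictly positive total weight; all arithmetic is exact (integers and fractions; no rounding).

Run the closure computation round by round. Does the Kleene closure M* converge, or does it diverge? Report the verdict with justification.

D(0):
  [0, -∞, -∞]
  [-∞, 0, 4]
  [2, -∞, 0]
D(1):
  [0, -∞, -∞]
  [-∞, 0, 4]
  [2, -∞, 0]
D(2):
  [0, -∞, -∞]
  [-∞, 0, 4]
  [2, -∞, 0]
D(3):
  [0, -∞, -∞]
  [6, 0, 4]
  [2, -∞, 0]
Key observation: every diagonal entry stays at the unit through all rounds, so no improving cycle exists.
Answer: CONVERGES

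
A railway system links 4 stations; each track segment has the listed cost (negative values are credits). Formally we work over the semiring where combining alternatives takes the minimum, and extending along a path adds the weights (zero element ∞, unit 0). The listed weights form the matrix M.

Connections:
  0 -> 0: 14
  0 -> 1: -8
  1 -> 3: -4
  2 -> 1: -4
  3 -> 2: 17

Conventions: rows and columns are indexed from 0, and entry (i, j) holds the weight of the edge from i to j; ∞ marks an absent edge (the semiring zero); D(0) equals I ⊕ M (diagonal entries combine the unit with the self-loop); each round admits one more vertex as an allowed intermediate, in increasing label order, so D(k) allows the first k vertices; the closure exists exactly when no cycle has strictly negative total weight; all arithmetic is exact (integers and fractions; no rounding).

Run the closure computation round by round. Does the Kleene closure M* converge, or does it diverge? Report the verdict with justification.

D(0):
  [0, -8, ∞, ∞]
  [∞, 0, ∞, -4]
  [∞, -4, 0, ∞]
  [∞, ∞, 17, 0]
D(1):
  [0, -8, ∞, ∞]
  [∞, 0, ∞, -4]
  [∞, -4, 0, ∞]
  [∞, ∞, 17, 0]
D(2):
  [0, -8, ∞, -12]
  [∞, 0, ∞, -4]
  [∞, -4, 0, -8]
  [∞, ∞, 17, 0]
D(3):
  [0, -8, ∞, -12]
  [∞, 0, ∞, -4]
  [∞, -4, 0, -8]
  [∞, 13, 17, 0]
D(4):
  [0, -8, 5, -12]
  [∞, 0, 13, -4]
  [∞, -4, 0, -8]
  [∞, 13, 17, 0]
Key observation: every diagonal entry stays at the unit through all rounds, so no improving cycle exists.
Answer: CONVERGES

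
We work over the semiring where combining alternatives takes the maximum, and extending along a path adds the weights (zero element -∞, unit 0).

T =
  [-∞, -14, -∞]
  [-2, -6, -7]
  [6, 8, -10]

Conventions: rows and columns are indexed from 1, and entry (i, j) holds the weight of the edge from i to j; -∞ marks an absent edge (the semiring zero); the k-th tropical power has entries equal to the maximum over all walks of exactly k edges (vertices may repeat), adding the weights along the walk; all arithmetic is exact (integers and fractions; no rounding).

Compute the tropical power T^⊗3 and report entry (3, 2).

T^⊗2:
  [-16, -20, -21]
  [-1, 1, -13]
  [6, 2, 1]
T^⊗3:
  [-15, -13, -27]
  [-1, -5, -6]
  [7, 9, -5]
Key observation: the optimum is the walk 3->2->3->2, with weight 8 + (-7) + 8 = 9.
Optimal value attained by: walk 3->2->3->2.
Answer: (T^⊗3)[3][2] = 9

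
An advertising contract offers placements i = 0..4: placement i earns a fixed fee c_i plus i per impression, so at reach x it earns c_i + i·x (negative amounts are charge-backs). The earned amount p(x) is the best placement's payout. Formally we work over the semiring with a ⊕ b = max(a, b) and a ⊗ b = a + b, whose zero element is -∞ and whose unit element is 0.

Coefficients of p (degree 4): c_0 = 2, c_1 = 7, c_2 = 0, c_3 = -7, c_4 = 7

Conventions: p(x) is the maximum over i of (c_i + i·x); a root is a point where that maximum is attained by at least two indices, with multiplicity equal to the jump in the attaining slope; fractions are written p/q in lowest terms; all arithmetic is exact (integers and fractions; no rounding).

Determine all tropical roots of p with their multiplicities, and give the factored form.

hull edge (i=0, c=2) to (i=1, c=7): slope 5, span 1
hull edge (i=1, c=7) to (i=4, c=7): slope 0, span 3
Factored form: p(x) = 7 ⊗ (x ⊕ (-5)) ⊗ (x ⊕ 0) ⊗ (x ⊕ 0) ⊗ (x ⊕ 0)
Answer: roots = -5 (mult 1), 0 (mult 3)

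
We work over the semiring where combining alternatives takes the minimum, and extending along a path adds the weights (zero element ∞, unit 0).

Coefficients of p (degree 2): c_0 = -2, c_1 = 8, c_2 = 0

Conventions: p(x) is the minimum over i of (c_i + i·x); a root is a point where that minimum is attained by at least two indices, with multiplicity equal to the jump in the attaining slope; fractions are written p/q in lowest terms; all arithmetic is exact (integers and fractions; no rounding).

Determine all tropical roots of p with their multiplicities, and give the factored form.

hull edge (i=0, c=-2) to (i=2, c=0): slope 1, span 2
Factored form: p(x) = 0 ⊗ (x ⊕ (-1)) ⊗ (x ⊕ (-1))
Answer: roots = -1 (mult 2)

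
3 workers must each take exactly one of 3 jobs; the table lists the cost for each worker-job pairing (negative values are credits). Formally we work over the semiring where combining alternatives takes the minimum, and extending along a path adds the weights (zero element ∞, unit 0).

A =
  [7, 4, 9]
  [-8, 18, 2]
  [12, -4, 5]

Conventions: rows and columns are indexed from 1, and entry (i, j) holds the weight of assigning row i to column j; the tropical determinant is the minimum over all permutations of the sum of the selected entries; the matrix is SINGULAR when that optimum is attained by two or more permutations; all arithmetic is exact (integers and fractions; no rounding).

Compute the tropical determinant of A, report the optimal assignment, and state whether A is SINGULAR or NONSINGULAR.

σ = (1, 2, 3): 7 + 18 + 5 = 30
σ = (1, 3, 2): 7 + 2 + (-4) = 5
σ = (2, 1, 3): 4 + (-8) + 5 = 1
σ = (2, 3, 1): 4 + 2 + 12 = 18
σ = (3, 1, 2): 9 + (-8) + (-4) = -3
σ = (3, 2, 1): 9 + 18 + 12 = 39
Optimal value attained by: σ = (3, 1, 2).
Answer: det⊕(A) = -3; verdict: NONSINGULAR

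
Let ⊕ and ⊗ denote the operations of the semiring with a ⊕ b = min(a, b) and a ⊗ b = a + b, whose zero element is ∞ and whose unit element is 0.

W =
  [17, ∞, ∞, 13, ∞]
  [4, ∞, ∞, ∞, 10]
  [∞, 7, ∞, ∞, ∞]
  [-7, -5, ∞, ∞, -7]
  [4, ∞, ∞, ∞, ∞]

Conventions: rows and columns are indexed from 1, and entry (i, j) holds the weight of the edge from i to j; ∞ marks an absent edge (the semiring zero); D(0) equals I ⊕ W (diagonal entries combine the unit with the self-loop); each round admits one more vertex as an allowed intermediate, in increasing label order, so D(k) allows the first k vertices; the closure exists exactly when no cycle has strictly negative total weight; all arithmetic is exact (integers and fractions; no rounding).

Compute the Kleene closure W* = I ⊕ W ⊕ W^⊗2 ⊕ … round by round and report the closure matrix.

D(0):
  [0, ∞, ∞, 13, ∞]
  [4, 0, ∞, ∞, 10]
  [∞, 7, 0, ∞, ∞]
  [-7, -5, ∞, 0, -7]
  [4, ∞, ∞, ∞, 0]
D(1):
  [0, ∞, ∞, 13, ∞]
  [4, 0, ∞, 17, 10]
  [∞, 7, 0, ∞, ∞]
  [-7, -5, ∞, 0, -7]
  [4, ∞, ∞, 17, 0]
D(2):
  [0, ∞, ∞, 13, ∞]
  [4, 0, ∞, 17, 10]
  [11, 7, 0, 24, 17]
  [-7, -5, ∞, 0, -7]
  [4, ∞, ∞, 17, 0]
D(3):
  [0, ∞, ∞, 13, ∞]
  [4, 0, ∞, 17, 10]
  [11, 7, 0, 24, 17]
  [-7, -5, ∞, 0, -7]
  [4, ∞, ∞, 17, 0]
D(4):
  [0, 8, ∞, 13, 6]
  [4, 0, ∞, 17, 10]
  [11, 7, 0, 24, 17]
  [-7, -5, ∞, 0, -7]
  [4, 12, ∞, 17, 0]
D(5):
  [0, 8, ∞, 13, 6]
  [4, 0, ∞, 17, 10]
  [11, 7, 0, 24, 17]
  [-7, -5, ∞, 0, -7]
  [4, 12, ∞, 17, 0]
Answer: W* = [[0, 8, ∞, 13, 6], [4, 0, ∞, 17, 10], [11, 7, 0, 24, 17], [-7, -5, ∞, 0, -7], [4, 12, ∞, 17, 0]]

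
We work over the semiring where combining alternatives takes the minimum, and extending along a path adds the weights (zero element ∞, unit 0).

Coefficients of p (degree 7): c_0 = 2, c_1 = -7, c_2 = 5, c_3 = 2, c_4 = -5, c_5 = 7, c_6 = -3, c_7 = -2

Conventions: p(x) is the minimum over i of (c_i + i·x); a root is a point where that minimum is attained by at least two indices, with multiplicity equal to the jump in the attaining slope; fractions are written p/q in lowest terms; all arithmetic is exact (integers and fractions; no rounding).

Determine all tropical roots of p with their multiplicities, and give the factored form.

hull edge (i=0, c=2) to (i=1, c=-7): slope -9, span 1
hull edge (i=1, c=-7) to (i=4, c=-5): slope 2/3, span 3
hull edge (i=4, c=-5) to (i=7, c=-2): slope 1, span 3
Factored form: p(x) = -2 ⊗ (x ⊕ (-1)) ⊗ (x ⊕ (-1)) ⊗ (x ⊕ (-1)) ⊗ (x ⊕ (-2/3)) ⊗ (x ⊕ (-2/3)) ⊗ (x ⊕ (-2/3)) ⊗ (x ⊕ 9)
Answer: roots = -1 (mult 3), -2/3 (mult 3), 9 (mult 1)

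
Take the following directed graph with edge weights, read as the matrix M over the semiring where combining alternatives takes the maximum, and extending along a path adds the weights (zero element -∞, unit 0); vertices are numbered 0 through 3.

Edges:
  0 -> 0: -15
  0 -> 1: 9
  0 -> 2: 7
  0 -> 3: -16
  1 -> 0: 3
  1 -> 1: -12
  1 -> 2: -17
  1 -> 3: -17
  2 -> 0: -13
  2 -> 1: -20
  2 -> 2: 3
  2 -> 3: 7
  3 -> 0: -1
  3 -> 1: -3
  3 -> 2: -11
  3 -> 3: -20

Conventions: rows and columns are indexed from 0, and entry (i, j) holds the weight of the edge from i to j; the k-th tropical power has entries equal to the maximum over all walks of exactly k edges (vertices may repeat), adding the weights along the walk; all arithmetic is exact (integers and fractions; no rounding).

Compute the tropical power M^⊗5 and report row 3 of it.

M^⊗2:
  [12, -3, 10, 14]
  [-9, 12, 10, -10]
  [6, 4, 6, 10]
  [0, 8, 6, -4]
M^⊗3:
  [13, 21, 19, 17]
  [15, 0, 13, 17]
  [9, 15, 13, 13]
  [11, 9, 9, 13]
M^⊗4:
  [24, 22, 22, 26]
  [16, 24, 22, 20]
  [18, 18, 16, 20]
  [12, 20, 18, 16]
M^⊗5:
  [25, 33, 31, 29]
  [27, 25, 25, 29]
  [21, 27, 25, 23]
  [23, 21, 21, 25]
Answer: row 3 of M^⊗5 = [23, 21, 21, 25]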